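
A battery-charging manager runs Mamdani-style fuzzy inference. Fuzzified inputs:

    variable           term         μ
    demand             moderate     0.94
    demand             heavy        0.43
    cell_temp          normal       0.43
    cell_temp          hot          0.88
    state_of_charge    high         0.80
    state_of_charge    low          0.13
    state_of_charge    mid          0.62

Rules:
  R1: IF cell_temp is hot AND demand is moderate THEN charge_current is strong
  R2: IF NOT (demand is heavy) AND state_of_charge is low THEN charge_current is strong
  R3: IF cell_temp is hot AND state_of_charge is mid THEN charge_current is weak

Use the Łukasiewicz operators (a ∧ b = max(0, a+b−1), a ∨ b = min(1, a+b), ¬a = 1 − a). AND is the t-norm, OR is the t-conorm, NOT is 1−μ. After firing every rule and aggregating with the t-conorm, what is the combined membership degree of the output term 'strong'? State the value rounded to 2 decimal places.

0.82

R1: hot=0.88, moderate=0.94; AND[max(0, a+b−1)] → w = 0.82
R2: ¬heavy=1−0.43=0.57, low=0.13; AND[max(0, a+b−1)] → w = 0.00
R3: hot=0.88, mid=0.62; AND[max(0, a+b−1)] → w = 0.50
Rules with consequent 'strong': {R1, R2} → strengths 0.82, 0.00
Aggregate via t-conorm [min(1, a+b)]: 0.82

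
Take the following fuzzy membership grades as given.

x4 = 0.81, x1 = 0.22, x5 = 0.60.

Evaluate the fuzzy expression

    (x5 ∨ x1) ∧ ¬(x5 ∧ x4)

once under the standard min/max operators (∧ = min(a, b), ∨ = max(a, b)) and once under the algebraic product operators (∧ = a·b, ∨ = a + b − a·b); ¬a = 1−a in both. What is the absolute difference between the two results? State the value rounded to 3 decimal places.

0.046

Under standard min/max:
  x5 ∨ x1 = max(a, b) on (0.60, 0.22) = 0.60
  x5 ∧ x4 = min(a, b) on (0.60, 0.81) = 0.60
  ¬(x5 ∧ x4) = 1 − 0.60 = 0.40
  (x5 ∨ x1) ∧ ¬(x5 ∧ x4) = min(a, b) on (0.60, 0.40) = 0.40
  → value = 0.4000
Under algebraic product:
  x5 ∨ x1 = a + b − a·b on (0.6000, 0.2200) = 0.6880
  x5 ∧ x4 = a·b on (0.6000, 0.8100) = 0.4860
  ¬(x5 ∧ x4) = 1 − 0.4860 = 0.5140
  (x5 ∨ x1) ∧ ¬(x5 ∧ x4) = a·b on (0.6880, 0.5140) = 0.3536
  → value = 0.3536
|0.4000 − 0.3536| = 0.046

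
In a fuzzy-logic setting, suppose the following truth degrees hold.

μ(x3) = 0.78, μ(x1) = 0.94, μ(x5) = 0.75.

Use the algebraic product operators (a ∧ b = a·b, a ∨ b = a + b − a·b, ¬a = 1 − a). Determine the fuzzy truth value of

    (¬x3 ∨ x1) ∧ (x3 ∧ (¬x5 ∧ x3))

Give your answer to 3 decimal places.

0.145

¬x3 = 1 − 0.7800 = 0.2200
¬x3 ∨ x1 = a + b − a·b on (0.2200, 0.9400) = 0.9532
¬x5 = 1 − 0.7500 = 0.2500
¬x5 ∧ x3 = a·b on (0.2500, 0.7800) = 0.1950
x3 ∧ (¬x5 ∧ x3) = a·b on (0.7800, 0.1950) = 0.1521
(¬x3 ∨ x1) ∧ (x3 ∧ (¬x5 ∧ x3)) = a·b on (0.9532, 0.1521) = 0.1450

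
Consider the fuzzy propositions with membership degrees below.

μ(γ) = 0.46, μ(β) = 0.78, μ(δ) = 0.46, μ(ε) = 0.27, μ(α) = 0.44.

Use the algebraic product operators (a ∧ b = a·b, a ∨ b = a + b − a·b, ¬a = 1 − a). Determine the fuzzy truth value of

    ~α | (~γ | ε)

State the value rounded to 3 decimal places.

~α = 1 − 0.4400 = 0.5600
~γ = 1 − 0.4600 = 0.5400
~γ | ε = a + b − a·b on (0.5400, 0.2700) = 0.6642
~α | (~γ | ε) = a + b − a·b on (0.5600, 0.6642) = 0.8522

0.852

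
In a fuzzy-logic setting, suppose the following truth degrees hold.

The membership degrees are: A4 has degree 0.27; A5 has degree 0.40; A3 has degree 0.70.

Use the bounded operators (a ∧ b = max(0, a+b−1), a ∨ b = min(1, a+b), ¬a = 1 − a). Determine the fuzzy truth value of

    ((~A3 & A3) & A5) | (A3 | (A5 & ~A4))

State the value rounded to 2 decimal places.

~A3 = 1 − 0.70 = 0.30
~A3 & A3 = max(0, a+b−1) on (0.30, 0.70) = 0.00
(~A3 & A3) & A5 = max(0, a+b−1) on (0.00, 0.40) = 0.00
~A4 = 1 − 0.27 = 0.73
A5 & ~A4 = max(0, a+b−1) on (0.40, 0.73) = 0.13
A3 | (A5 & ~A4) = min(1, a+b) on (0.70, 0.13) = 0.83
((~A3 & A3) & A5) | (A3 | (A5 & ~A4)) = min(1, a+b) on (0.00, 0.83) = 0.83

0.83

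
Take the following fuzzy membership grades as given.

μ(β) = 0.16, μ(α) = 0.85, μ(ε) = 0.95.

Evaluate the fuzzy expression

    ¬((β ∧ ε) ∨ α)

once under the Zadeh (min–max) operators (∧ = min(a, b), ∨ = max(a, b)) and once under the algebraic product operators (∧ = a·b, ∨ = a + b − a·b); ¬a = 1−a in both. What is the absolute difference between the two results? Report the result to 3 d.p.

Under Zadeh (min–max):
  β ∧ ε = min(a, b) on (0.16, 0.95) = 0.16
  (β ∧ ε) ∨ α = max(a, b) on (0.16, 0.85) = 0.85
  ¬((β ∧ ε) ∨ α) = 1 − 0.85 = 0.15
  → value = 0.1500
Under algebraic product:
  β ∧ ε = a·b on (0.1600, 0.9500) = 0.1520
  (β ∧ ε) ∨ α = a + b − a·b on (0.1520, 0.8500) = 0.8728
  ¬((β ∧ ε) ∨ α) = 1 − 0.8728 = 0.1272
  → value = 0.1272
|0.1500 − 0.1272| = 0.023

0.023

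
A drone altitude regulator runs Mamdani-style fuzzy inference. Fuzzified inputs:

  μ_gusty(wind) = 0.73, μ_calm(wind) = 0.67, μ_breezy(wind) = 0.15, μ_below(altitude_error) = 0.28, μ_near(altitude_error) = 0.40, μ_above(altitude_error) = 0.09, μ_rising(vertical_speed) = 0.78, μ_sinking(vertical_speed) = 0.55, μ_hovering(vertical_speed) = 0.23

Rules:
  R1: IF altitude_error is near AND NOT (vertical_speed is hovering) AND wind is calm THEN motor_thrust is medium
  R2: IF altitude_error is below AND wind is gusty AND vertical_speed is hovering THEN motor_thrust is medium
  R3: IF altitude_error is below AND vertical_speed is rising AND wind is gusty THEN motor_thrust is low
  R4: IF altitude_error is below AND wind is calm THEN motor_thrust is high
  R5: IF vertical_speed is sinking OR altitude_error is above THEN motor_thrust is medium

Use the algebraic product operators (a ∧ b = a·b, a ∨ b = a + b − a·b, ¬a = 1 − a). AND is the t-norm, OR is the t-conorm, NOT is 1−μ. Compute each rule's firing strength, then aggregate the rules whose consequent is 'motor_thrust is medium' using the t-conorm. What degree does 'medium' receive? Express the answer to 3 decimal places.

0.690

R1: near=0.40, ¬hovering=1−0.23=0.77, calm=0.67; AND[a·b] → w = 0.2064
R2: below=0.28, gusty=0.73, hovering=0.23; AND[a·b] → w = 0.0470
R3: below=0.28, rising=0.78, gusty=0.73; AND[a·b] → w = 0.1594
R4: below=0.28, calm=0.67; AND[a·b] → w = 0.1876
R5: sinking=0.55, above=0.09; OR[a + b − a·b] → w = 0.5905
Rules with consequent 'medium': {R1, R2, R5} → strengths 0.2064, 0.0470, 0.5905
Aggregate via t-conorm [a + b − a·b]: 0.6903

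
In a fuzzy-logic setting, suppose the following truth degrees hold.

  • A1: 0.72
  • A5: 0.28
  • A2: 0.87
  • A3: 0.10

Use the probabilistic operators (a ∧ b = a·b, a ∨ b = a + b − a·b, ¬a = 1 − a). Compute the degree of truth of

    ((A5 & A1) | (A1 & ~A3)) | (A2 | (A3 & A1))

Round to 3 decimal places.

0.966

A5 & A1 = a·b on (0.2800, 0.7200) = 0.2016
~A3 = 1 − 0.1000 = 0.9000
A1 & ~A3 = a·b on (0.7200, 0.9000) = 0.6480
(A5 & A1) | (A1 & ~A3) = a + b − a·b on (0.2016, 0.6480) = 0.7190
A3 & A1 = a·b on (0.1000, 0.7200) = 0.0720
A2 | (A3 & A1) = a + b − a·b on (0.8700, 0.0720) = 0.8794
((A5 & A1) | (A1 & ~A3)) | (A2 | (A3 & A1)) = a + b − a·b on (0.7190, 0.8794) = 0.9661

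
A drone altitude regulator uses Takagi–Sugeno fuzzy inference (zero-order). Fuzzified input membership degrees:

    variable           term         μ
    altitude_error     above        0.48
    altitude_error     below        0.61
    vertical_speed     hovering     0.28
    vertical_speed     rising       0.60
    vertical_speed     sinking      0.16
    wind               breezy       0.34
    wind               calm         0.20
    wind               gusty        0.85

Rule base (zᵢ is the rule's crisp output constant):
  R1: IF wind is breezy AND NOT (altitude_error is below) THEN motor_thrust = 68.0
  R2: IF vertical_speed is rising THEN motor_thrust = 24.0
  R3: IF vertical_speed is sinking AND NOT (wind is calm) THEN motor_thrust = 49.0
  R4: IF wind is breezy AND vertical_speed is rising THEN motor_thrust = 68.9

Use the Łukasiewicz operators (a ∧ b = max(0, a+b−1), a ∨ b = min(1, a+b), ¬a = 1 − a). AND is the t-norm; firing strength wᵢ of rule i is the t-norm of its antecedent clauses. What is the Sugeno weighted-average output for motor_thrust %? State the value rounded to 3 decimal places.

24.000

R1 (z=68.0): breezy=0.34, ¬below=1−0.61=0.39; AND[max(0, a+b−1)] → w = 0.00
R2 (z=24.0): rising=0.60 → w = 0.60
R3 (z=49.0): sinking=0.16, ¬calm=1−0.20=0.80; AND[max(0, a+b−1)] → w = 0.00
R4 (z=68.9): breezy=0.34, rising=0.60; AND[max(0, a+b−1)] → w = 0.00
Weighted average = (0.00·68.0 + 0.60·24.0 + 0.00·49.0 + 0.00·68.9) / (0.00 + 0.60 + 0.00 + 0.00)
  = 14.4000 / 0.6000 = 24.000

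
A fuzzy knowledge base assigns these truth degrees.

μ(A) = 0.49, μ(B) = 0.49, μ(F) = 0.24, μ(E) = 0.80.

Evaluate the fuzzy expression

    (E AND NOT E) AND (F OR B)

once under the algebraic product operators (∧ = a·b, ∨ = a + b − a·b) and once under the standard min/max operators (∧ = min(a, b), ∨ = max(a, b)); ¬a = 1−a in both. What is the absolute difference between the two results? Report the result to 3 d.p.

0.102

Under algebraic product:
  NOT E = 1 − 0.8000 = 0.2000
  E AND NOT E = a·b on (0.8000, 0.2000) = 0.1600
  F OR B = a + b − a·b on (0.2400, 0.4900) = 0.6124
  (E AND NOT E) AND (F OR B) = a·b on (0.1600, 0.6124) = 0.0980
  → value = 0.0980
Under standard min/max:
  NOT E = 1 − 0.80 = 0.20
  E AND NOT E = min(a, b) on (0.80, 0.20) = 0.20
  F OR B = max(a, b) on (0.24, 0.49) = 0.49
  (E AND NOT E) AND (F OR B) = min(a, b) on (0.20, 0.49) = 0.20
  → value = 0.2000
|0.0980 − 0.2000| = 0.102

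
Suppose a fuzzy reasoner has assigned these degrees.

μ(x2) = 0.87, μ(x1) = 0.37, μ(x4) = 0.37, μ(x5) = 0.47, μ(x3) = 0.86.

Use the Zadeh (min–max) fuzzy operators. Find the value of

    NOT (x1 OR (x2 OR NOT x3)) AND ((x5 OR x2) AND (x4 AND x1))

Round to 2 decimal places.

NOT x3 = 1 − 0.86 = 0.14
x2 OR NOT x3 = max(a, b) on (0.87, 0.14) = 0.87
x1 OR (x2 OR NOT x3) = max(a, b) on (0.37, 0.87) = 0.87
NOT (x1 OR (x2 OR NOT x3)) = 1 − 0.87 = 0.13
x5 OR x2 = max(a, b) on (0.47, 0.87) = 0.87
x4 AND x1 = min(a, b) on (0.37, 0.37) = 0.37
(x5 OR x2) AND (x4 AND x1) = min(a, b) on (0.87, 0.37) = 0.37
NOT (x1 OR (x2 OR NOT x3)) AND ((x5 OR x2) AND (x4 AND x1)) = min(a, b) on (0.13, 0.37) = 0.13

0.13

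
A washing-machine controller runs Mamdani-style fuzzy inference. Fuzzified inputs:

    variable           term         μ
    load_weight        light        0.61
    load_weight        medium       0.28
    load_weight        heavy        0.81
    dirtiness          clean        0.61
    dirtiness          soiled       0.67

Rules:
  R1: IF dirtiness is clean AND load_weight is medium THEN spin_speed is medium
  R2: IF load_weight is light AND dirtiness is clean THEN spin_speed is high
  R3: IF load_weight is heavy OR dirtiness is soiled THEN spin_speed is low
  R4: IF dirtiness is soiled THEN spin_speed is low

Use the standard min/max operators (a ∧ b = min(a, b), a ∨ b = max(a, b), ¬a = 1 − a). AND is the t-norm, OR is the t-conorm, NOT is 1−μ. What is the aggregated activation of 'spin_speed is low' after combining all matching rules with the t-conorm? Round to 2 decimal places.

R1: clean=0.61, medium=0.28; AND[min(a, b)] → w = 0.28
R2: light=0.61, clean=0.61; AND[min(a, b)] → w = 0.61
R3: heavy=0.81, soiled=0.67; OR[max(a, b)] → w = 0.81
R4: soiled=0.67 → w = 0.67
Rules with consequent 'low': {R3, R4} → strengths 0.81, 0.67
Aggregate via t-conorm [max(a, b)]: 0.81

0.81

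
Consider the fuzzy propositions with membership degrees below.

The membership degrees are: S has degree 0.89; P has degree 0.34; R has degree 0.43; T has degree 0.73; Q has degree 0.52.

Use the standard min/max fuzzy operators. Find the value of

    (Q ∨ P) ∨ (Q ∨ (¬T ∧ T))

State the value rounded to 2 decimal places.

Q ∨ P = max(a, b) on (0.52, 0.34) = 0.52
¬T = 1 − 0.73 = 0.27
¬T ∧ T = min(a, b) on (0.27, 0.73) = 0.27
Q ∨ (¬T ∧ T) = max(a, b) on (0.52, 0.27) = 0.52
(Q ∨ P) ∨ (Q ∨ (¬T ∧ T)) = max(a, b) on (0.52, 0.52) = 0.52

0.52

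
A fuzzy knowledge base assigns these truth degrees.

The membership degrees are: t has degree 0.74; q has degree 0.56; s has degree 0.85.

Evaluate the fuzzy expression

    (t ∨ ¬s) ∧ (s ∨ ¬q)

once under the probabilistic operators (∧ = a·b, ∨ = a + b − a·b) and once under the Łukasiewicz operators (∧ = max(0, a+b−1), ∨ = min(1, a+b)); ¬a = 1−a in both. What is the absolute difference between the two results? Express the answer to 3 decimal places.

0.176

Under probabilistic:
  ¬s = 1 − 0.8500 = 0.1500
  t ∨ ¬s = a + b − a·b on (0.7400, 0.1500) = 0.7790
  ¬q = 1 − 0.5600 = 0.4400
  s ∨ ¬q = a + b − a·b on (0.8500, 0.4400) = 0.9160
  (t ∨ ¬s) ∧ (s ∨ ¬q) = a·b on (0.7790, 0.9160) = 0.7136
  → value = 0.7136
Under Łukasiewicz:
  ¬s = 1 − 0.85 = 0.15
  t ∨ ¬s = min(1, a+b) on (0.74, 0.15) = 0.89
  ¬q = 1 − 0.56 = 0.44
  s ∨ ¬q = min(1, a+b) on (0.85, 0.44) = 1.00
  (t ∨ ¬s) ∧ (s ∨ ¬q) = max(0, a+b−1) on (0.89, 1.00) = 0.89
  → value = 0.8900
|0.7136 − 0.8900| = 0.176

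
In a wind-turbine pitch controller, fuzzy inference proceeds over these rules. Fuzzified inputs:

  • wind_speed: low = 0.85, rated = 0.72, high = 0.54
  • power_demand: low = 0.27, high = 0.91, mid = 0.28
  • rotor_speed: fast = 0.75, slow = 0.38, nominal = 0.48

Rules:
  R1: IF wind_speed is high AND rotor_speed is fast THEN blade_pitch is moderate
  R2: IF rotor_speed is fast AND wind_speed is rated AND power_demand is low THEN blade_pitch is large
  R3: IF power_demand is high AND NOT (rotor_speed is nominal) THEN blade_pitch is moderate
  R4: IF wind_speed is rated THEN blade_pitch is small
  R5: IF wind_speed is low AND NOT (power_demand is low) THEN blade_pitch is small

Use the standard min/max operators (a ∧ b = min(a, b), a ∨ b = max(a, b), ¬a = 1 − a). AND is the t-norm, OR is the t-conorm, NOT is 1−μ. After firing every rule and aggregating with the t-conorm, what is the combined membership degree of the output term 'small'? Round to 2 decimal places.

R1: high=0.54, fast=0.75; AND[min(a, b)] → w = 0.54
R2: fast=0.75, rated=0.72, low=0.27; AND[min(a, b)] → w = 0.27
R3: high=0.91, ¬nominal=1−0.48=0.52; AND[min(a, b)] → w = 0.52
R4: rated=0.72 → w = 0.72
R5: low=0.85, ¬low=1−0.27=0.73; AND[min(a, b)] → w = 0.73
Rules with consequent 'small': {R4, R5} → strengths 0.72, 0.73
Aggregate via t-conorm [max(a, b)]: 0.73

0.73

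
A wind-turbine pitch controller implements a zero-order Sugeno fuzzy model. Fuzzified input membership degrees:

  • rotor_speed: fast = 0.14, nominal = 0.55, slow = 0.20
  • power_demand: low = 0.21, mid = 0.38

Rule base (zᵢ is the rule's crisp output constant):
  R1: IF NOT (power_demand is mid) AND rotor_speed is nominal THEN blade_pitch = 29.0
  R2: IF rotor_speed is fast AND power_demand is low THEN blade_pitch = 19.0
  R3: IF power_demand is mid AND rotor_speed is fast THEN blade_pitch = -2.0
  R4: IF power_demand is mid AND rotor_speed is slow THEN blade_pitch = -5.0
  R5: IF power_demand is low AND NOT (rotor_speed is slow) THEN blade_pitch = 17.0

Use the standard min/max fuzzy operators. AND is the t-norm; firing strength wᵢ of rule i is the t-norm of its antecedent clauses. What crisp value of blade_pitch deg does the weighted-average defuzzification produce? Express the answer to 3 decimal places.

R1 (z=29.0): ¬mid=1−0.38=0.62, nominal=0.55; AND[min(a, b)] → w = 0.55
R2 (z=19.0): fast=0.14, low=0.21; AND[min(a, b)] → w = 0.14
R3 (z=-2.0): mid=0.38, fast=0.14; AND[min(a, b)] → w = 0.14
R4 (z=-5.0): mid=0.38, slow=0.20; AND[min(a, b)] → w = 0.20
R5 (z=17.0): low=0.21, ¬slow=1−0.20=0.80; AND[min(a, b)] → w = 0.21
Weighted average = (0.55·29.0 + 0.14·19.0 + 0.14·-2.0 + 0.20·-5.0 + 0.21·17.0) / (0.55 + 0.14 + 0.14 + 0.20 + 0.21)
  = 20.9000 / 1.2400 = 16.855

16.855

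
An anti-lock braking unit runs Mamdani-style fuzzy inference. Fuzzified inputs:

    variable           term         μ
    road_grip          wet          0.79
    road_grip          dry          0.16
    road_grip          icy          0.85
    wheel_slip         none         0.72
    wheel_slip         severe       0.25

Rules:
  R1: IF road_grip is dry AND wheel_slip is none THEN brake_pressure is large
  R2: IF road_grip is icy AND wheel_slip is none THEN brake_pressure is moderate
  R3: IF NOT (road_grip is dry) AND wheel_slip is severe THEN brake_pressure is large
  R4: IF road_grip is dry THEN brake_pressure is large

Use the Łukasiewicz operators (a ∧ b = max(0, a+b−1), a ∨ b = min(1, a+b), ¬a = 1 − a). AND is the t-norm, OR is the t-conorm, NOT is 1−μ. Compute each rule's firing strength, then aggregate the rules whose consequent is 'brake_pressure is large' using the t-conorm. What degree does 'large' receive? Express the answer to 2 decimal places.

R1: dry=0.16, none=0.72; AND[max(0, a+b−1)] → w = 0.00
R2: icy=0.85, none=0.72; AND[max(0, a+b−1)] → w = 0.57
R3: ¬dry=1−0.16=0.84, severe=0.25; AND[max(0, a+b−1)] → w = 0.09
R4: dry=0.16 → w = 0.16
Rules with consequent 'large': {R1, R3, R4} → strengths 0.00, 0.09, 0.16
Aggregate via t-conorm [min(1, a+b)]: 0.25

0.25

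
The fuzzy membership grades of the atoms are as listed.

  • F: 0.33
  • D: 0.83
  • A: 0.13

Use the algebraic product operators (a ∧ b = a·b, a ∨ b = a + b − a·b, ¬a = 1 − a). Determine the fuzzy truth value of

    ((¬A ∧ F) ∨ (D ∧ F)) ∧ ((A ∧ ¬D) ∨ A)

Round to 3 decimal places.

¬A = 1 − 0.1300 = 0.8700
¬A ∧ F = a·b on (0.8700, 0.3300) = 0.2871
D ∧ F = a·b on (0.8300, 0.3300) = 0.2739
(¬A ∧ F) ∨ (D ∧ F) = a + b − a·b on (0.2871, 0.2739) = 0.4824
¬D = 1 − 0.8300 = 0.1700
A ∧ ¬D = a·b on (0.1300, 0.1700) = 0.0221
(A ∧ ¬D) ∨ A = a + b − a·b on (0.0221, 0.1300) = 0.1492
((¬A ∧ F) ∨ (D ∧ F)) ∧ ((A ∧ ¬D) ∨ A) = a·b on (0.4824, 0.1492) = 0.0720

0.072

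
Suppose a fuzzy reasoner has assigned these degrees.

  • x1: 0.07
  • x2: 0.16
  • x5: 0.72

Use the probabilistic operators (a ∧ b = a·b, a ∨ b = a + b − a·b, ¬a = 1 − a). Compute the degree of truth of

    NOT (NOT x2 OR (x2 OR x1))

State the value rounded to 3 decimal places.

NOT x2 = 1 − 0.1600 = 0.8400
x2 OR x1 = a + b − a·b on (0.1600, 0.0700) = 0.2188
NOT x2 OR (x2 OR x1) = a + b − a·b on (0.8400, 0.2188) = 0.8750
NOT (NOT x2 OR (x2 OR x1)) = 1 − 0.8750 = 0.1250

0.125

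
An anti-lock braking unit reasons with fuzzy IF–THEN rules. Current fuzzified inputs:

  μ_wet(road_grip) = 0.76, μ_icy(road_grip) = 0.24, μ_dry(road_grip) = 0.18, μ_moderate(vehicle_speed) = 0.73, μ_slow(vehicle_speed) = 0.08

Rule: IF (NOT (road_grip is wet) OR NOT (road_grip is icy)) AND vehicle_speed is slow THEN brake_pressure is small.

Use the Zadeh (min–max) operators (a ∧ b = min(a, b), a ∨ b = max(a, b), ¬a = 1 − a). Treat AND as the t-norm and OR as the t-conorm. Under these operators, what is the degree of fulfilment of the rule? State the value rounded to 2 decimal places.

0.08

firing strength: (¬wet=1−0.76=0.24 OR ¬icy=1−0.24=0.76) = 0.76; AND[min(a, b)] with slow=0.08 → w = 0.08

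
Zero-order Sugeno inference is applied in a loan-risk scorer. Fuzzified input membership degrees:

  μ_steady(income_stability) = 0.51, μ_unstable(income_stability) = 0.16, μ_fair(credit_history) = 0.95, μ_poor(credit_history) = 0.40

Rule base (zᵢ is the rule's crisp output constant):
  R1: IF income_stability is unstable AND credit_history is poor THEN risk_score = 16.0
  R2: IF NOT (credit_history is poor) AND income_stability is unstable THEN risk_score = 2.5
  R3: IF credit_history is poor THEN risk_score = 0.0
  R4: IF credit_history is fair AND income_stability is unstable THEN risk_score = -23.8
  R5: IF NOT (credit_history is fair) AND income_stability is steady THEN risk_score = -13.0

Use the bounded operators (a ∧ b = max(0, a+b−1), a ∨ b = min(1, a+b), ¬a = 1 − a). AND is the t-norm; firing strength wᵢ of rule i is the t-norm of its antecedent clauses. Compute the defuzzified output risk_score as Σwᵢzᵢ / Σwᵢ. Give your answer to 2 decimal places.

-5.13

R1 (z=16.0): unstable=0.16, poor=0.40; AND[max(0, a+b−1)] → w = 0.00
R2 (z=2.5): ¬poor=1−0.40=0.60, unstable=0.16; AND[max(0, a+b−1)] → w = 0.00
R3 (z=0.0): poor=0.40 → w = 0.40
R4 (z=-23.8): fair=0.95, unstable=0.16; AND[max(0, a+b−1)] → w = 0.11
R5 (z=-13.0): ¬fair=1−0.95=0.05, steady=0.51; AND[max(0, a+b−1)] → w = 0.00
Weighted average = (0.00·16.0 + 0.00·2.5 + 0.40·0.0 + 0.11·-23.8 + 0.00·-13.0) / (0.00 + 0.00 + 0.40 + 0.11 + 0.00)
  = -2.6180 / 0.5100 = -5.13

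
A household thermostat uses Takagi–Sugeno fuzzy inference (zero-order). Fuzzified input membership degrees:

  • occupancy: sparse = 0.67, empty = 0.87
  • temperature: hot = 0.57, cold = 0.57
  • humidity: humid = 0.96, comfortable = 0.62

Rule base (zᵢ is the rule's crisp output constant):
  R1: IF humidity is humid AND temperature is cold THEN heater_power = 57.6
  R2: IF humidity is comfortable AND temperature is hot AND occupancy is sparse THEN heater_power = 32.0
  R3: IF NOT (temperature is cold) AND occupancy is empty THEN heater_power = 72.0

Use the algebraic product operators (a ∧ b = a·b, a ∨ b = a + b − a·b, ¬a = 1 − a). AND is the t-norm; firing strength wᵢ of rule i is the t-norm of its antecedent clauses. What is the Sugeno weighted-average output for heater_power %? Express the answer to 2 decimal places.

57.02

R1 (z=57.6): humid=0.96, cold=0.57; AND[a·b] → w = 0.5472
R2 (z=32.0): comfortable=0.62, hot=0.57, sparse=0.67; AND[a·b] → w = 0.2368
R3 (z=72.0): ¬cold=1−0.57=0.43, empty=0.87; AND[a·b] → w = 0.3741
Weighted average = (0.5472·57.6 + 0.2368·32.0 + 0.3741·72.0) / (0.5472 + 0.2368 + 0.3741)
  = 66.0308 / 1.1581 = 57.02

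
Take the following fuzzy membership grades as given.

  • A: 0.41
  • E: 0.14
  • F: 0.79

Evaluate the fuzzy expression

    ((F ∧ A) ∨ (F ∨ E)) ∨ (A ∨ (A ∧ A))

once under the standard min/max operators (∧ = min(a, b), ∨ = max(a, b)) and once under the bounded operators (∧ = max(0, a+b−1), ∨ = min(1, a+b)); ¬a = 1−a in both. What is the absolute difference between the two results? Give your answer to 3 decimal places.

Under standard min/max:
  F ∧ A = min(a, b) on (0.79, 0.41) = 0.41
  F ∨ E = max(a, b) on (0.79, 0.14) = 0.79
  (F ∧ A) ∨ (F ∨ E) = max(a, b) on (0.41, 0.79) = 0.79
  A ∧ A = min(a, b) on (0.41, 0.41) = 0.41
  A ∨ (A ∧ A) = max(a, b) on (0.41, 0.41) = 0.41
  ((F ∧ A) ∨ (F ∨ E)) ∨ (A ∨ (A ∧ A)) = max(a, b) on (0.79, 0.41) = 0.79
  → value = 0.7900
Under bounded:
  F ∧ A = max(0, a+b−1) on (0.79, 0.41) = 0.20
  F ∨ E = min(1, a+b) on (0.79, 0.14) = 0.93
  (F ∧ A) ∨ (F ∨ E) = min(1, a+b) on (0.20, 0.93) = 1.00
  A ∧ A = max(0, a+b−1) on (0.41, 0.41) = 0.00
  A ∨ (A ∧ A) = min(1, a+b) on (0.41, 0.00) = 0.41
  ((F ∧ A) ∨ (F ∨ E)) ∨ (A ∨ (A ∧ A)) = min(1, a+b) on (1.00, 0.41) = 1.00
  → value = 1.0000
|0.7900 − 1.0000| = 0.210

0.210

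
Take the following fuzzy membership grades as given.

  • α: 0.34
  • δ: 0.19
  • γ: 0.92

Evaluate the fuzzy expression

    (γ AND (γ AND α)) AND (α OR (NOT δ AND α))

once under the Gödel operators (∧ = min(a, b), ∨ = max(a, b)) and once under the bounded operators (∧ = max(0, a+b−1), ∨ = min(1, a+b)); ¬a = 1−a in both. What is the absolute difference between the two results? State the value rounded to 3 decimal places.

Under Gödel:
  γ AND α = min(a, b) on (0.92, 0.34) = 0.34
  γ AND (γ AND α) = min(a, b) on (0.92, 0.34) = 0.34
  NOT δ = 1 − 0.19 = 0.81
  NOT δ AND α = min(a, b) on (0.81, 0.34) = 0.34
  α OR (NOT δ AND α) = max(a, b) on (0.34, 0.34) = 0.34
  (γ AND (γ AND α)) AND (α OR (NOT δ AND α)) = min(a, b) on (0.34, 0.34) = 0.34
  → value = 0.3400
Under bounded:
  γ AND α = max(0, a+b−1) on (0.92, 0.34) = 0.26
  γ AND (γ AND α) = max(0, a+b−1) on (0.92, 0.26) = 0.18
  NOT δ = 1 − 0.19 = 0.81
  NOT δ AND α = max(0, a+b−1) on (0.81, 0.34) = 0.15
  α OR (NOT δ AND α) = min(1, a+b) on (0.34, 0.15) = 0.49
  (γ AND (γ AND α)) AND (α OR (NOT δ AND α)) = max(0, a+b−1) on (0.18, 0.49) = 0.00
  → value = 0.0000
|0.3400 − 0.0000| = 0.340

0.340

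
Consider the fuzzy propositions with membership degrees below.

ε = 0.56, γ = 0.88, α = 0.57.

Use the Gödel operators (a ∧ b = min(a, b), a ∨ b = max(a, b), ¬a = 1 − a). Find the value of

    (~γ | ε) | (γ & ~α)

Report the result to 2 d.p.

0.56

~γ = 1 − 0.88 = 0.12
~γ | ε = max(a, b) on (0.12, 0.56) = 0.56
~α = 1 − 0.57 = 0.43
γ & ~α = min(a, b) on (0.88, 0.43) = 0.43
(~γ | ε) | (γ & ~α) = max(a, b) on (0.56, 0.43) = 0.56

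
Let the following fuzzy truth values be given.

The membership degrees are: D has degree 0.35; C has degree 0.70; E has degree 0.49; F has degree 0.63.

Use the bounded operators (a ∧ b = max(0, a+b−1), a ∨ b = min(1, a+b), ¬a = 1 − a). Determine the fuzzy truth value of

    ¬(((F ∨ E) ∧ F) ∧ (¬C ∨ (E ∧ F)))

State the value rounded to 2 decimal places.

F ∨ E = min(1, a+b) on (0.63, 0.49) = 1.00
(F ∨ E) ∧ F = max(0, a+b−1) on (1.00, 0.63) = 0.63
¬C = 1 − 0.70 = 0.30
E ∧ F = max(0, a+b−1) on (0.49, 0.63) = 0.12
¬C ∨ (E ∧ F) = min(1, a+b) on (0.30, 0.12) = 0.42
((F ∨ E) ∧ F) ∧ (¬C ∨ (E ∧ F)) = max(0, a+b−1) on (0.63, 0.42) = 0.05
¬(((F ∨ E) ∧ F) ∧ (¬C ∨ (E ∧ F))) = 1 − 0.05 = 0.95

0.95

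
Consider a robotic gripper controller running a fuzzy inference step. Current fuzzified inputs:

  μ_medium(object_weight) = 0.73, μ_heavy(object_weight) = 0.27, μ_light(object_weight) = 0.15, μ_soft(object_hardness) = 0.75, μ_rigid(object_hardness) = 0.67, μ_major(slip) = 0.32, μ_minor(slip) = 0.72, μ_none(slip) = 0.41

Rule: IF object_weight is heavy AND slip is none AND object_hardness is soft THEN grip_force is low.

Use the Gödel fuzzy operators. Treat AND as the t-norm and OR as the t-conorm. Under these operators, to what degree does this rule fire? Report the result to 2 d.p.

firing strength: heavy=0.27, none=0.41, soft=0.75; AND[min(a, b)] → w = 0.27

0.27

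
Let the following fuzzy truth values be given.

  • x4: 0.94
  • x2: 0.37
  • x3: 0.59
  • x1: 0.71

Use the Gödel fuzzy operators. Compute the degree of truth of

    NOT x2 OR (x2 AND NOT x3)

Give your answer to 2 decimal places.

NOT x2 = 1 − 0.37 = 0.63
NOT x3 = 1 − 0.59 = 0.41
x2 AND NOT x3 = min(a, b) on (0.37, 0.41) = 0.37
NOT x2 OR (x2 AND NOT x3) = max(a, b) on (0.63, 0.37) = 0.63

0.63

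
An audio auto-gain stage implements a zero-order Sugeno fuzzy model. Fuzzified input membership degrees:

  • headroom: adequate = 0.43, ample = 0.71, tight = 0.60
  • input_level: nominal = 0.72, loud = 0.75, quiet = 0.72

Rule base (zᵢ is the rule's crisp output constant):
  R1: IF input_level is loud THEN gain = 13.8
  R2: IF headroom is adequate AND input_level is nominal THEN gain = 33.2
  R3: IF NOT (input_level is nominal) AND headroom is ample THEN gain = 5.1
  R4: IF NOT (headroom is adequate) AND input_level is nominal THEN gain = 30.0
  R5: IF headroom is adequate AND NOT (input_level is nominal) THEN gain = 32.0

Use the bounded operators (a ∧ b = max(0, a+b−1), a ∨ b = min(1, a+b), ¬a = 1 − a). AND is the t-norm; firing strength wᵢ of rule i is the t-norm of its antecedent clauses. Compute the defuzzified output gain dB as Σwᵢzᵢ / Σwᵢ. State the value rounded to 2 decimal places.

20.19

R1 (z=13.8): loud=0.75 → w = 0.75
R2 (z=33.2): adequate=0.43, nominal=0.72; AND[max(0, a+b−1)] → w = 0.15
R3 (z=5.1): ¬nominal=1−0.72=0.28, ample=0.71; AND[max(0, a+b−1)] → w = 0.00
R4 (z=30.0): ¬adequate=1−0.43=0.57, nominal=0.72; AND[max(0, a+b−1)] → w = 0.29
R5 (z=32.0): adequate=0.43, ¬nominal=1−0.72=0.28; AND[max(0, a+b−1)] → w = 0.00
Weighted average = (0.75·13.8 + 0.15·33.2 + 0.00·5.1 + 0.29·30.0 + 0.00·32.0) / (0.75 + 0.15 + 0.00 + 0.29 + 0.00)
  = 24.0300 / 1.1900 = 20.19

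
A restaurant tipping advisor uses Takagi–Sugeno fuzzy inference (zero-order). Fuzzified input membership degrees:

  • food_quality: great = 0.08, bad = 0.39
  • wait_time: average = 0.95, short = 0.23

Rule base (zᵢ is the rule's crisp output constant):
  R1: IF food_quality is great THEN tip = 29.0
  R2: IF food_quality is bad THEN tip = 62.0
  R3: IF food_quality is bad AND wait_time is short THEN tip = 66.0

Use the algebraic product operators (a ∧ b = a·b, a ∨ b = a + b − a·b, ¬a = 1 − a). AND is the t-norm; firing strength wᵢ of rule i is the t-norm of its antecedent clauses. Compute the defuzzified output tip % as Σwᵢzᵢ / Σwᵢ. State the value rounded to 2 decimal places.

57.92

R1 (z=29.0): great=0.08 → w = 0.0800
R2 (z=62.0): bad=0.39 → w = 0.3900
R3 (z=66.0): bad=0.39, short=0.23; AND[a·b] → w = 0.0897
Weighted average = (0.0800·29.0 + 0.3900·62.0 + 0.0897·66.0) / (0.0800 + 0.3900 + 0.0897)
  = 32.4202 / 0.5597 = 57.92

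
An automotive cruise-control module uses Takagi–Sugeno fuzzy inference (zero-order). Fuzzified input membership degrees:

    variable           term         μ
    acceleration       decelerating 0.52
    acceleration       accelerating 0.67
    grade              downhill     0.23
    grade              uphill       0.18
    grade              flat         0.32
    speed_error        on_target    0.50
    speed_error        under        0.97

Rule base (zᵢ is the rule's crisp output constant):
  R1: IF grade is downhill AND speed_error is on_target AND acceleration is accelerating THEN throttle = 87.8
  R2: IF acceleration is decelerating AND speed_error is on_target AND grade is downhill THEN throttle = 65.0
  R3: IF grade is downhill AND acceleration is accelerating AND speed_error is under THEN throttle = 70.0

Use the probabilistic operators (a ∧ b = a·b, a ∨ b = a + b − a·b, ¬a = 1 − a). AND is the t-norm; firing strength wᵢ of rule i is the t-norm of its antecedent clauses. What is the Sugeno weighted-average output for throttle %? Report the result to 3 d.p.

R1 (z=87.8): downhill=0.23, on_target=0.50, accelerating=0.67; AND[a·b] → w = 0.0771
R2 (z=65.0): decelerating=0.52, on_target=0.50, downhill=0.23; AND[a·b] → w = 0.0598
R3 (z=70.0): downhill=0.23, accelerating=0.67, under=0.97; AND[a·b] → w = 0.1495
Weighted average = (0.0771·87.8 + 0.0598·65.0 + 0.1495·70.0) / (0.0771 + 0.0598 + 0.1495)
  = 21.1154 / 0.2863 = 73.746

73.746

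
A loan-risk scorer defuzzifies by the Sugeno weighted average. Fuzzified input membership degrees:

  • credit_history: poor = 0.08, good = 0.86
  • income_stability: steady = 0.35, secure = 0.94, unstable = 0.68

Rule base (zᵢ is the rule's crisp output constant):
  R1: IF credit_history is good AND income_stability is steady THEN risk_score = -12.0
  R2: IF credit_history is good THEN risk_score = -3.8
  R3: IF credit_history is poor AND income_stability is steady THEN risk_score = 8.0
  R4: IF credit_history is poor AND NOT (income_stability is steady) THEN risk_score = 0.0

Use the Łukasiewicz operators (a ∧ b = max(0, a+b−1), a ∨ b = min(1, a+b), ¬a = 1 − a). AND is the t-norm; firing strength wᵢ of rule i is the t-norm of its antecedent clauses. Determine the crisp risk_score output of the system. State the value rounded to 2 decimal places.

R1 (z=-12.0): good=0.86, steady=0.35; AND[max(0, a+b−1)] → w = 0.21
R2 (z=-3.8): good=0.86 → w = 0.86
R3 (z=8.0): poor=0.08, steady=0.35; AND[max(0, a+b−1)] → w = 0.00
R4 (z=0.0): poor=0.08, ¬steady=1−0.35=0.65; AND[max(0, a+b−1)] → w = 0.00
Weighted average = (0.21·-12.0 + 0.86·-3.8 + 0.00·8.0 + 0.00·0.0) / (0.21 + 0.86 + 0.00 + 0.00)
  = -5.7880 / 1.0700 = -5.41

-5.41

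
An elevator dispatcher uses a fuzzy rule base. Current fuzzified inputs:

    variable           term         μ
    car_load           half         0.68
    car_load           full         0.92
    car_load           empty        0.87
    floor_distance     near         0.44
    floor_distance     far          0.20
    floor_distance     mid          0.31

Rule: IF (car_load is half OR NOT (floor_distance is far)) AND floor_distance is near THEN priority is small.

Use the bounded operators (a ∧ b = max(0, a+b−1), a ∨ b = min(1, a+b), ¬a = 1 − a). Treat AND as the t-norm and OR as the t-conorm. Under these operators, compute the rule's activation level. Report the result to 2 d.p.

firing strength: (half=0.68 OR ¬far=1−0.20=0.80) = 1.00; AND[max(0, a+b−1)] with near=0.44 → w = 0.44

0.44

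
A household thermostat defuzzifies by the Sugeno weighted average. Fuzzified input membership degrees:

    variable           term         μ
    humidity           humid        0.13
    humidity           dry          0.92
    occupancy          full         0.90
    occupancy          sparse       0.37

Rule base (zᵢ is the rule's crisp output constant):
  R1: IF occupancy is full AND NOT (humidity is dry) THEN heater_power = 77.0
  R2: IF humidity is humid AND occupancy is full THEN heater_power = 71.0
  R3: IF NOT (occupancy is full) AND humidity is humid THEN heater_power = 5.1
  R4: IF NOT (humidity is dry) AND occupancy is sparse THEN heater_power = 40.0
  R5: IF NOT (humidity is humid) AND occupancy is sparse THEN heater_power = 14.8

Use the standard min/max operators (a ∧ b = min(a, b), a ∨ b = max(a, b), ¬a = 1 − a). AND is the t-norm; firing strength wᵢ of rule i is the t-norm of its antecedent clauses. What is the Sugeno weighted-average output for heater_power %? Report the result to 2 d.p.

R1 (z=77.0): full=0.90, ¬dry=1−0.92=0.08; AND[min(a, b)] → w = 0.08
R2 (z=71.0): humid=0.13, full=0.90; AND[min(a, b)] → w = 0.13
R3 (z=5.1): ¬full=1−0.90=0.10, humid=0.13; AND[min(a, b)] → w = 0.10
R4 (z=40.0): ¬dry=1−0.92=0.08, sparse=0.37; AND[min(a, b)] → w = 0.08
R5 (z=14.8): ¬humid=1−0.13=0.87, sparse=0.37; AND[min(a, b)] → w = 0.37
Weighted average = (0.08·77.0 + 0.13·71.0 + 0.10·5.1 + 0.08·40.0 + 0.37·14.8) / (0.08 + 0.13 + 0.10 + 0.08 + 0.37)
  = 24.5760 / 0.7600 = 32.34

32.34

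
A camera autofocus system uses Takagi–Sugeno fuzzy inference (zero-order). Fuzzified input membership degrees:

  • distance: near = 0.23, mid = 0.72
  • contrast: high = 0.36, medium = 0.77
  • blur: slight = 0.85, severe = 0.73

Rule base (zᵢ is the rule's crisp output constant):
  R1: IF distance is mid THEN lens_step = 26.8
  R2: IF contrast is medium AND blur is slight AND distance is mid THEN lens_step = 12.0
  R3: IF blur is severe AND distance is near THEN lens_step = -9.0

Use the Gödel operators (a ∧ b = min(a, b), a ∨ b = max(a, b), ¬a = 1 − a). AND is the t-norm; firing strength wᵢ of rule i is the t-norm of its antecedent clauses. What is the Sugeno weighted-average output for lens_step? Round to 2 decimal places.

R1 (z=26.8): mid=0.72 → w = 0.72
R2 (z=12.0): medium=0.77, slight=0.85, mid=0.72; AND[min(a, b)] → w = 0.72
R3 (z=-9.0): severe=0.73, near=0.23; AND[min(a, b)] → w = 0.23
Weighted average = (0.72·26.8 + 0.72·12.0 + 0.23·-9.0) / (0.72 + 0.72 + 0.23)
  = 25.8660 / 1.6700 = 15.49

15.49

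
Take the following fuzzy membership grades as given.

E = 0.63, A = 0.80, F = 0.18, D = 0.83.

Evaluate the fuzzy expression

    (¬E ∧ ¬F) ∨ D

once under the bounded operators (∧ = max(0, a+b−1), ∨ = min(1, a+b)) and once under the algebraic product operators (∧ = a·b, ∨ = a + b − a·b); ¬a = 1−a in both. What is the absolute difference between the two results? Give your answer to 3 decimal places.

Under bounded:
  ¬E = 1 − 0.63 = 0.37
  ¬F = 1 − 0.18 = 0.82
  ¬E ∧ ¬F = max(0, a+b−1) on (0.37, 0.82) = 0.19
  (¬E ∧ ¬F) ∨ D = min(1, a+b) on (0.19, 0.83) = 1.00
  → value = 1.0000
Under algebraic product:
  ¬E = 1 − 0.6300 = 0.3700
  ¬F = 1 − 0.1800 = 0.8200
  ¬E ∧ ¬F = a·b on (0.3700, 0.8200) = 0.3034
  (¬E ∧ ¬F) ∨ D = a + b − a·b on (0.3034, 0.8300) = 0.8816
  → value = 0.8816
|1.0000 − 0.8816| = 0.118

0.118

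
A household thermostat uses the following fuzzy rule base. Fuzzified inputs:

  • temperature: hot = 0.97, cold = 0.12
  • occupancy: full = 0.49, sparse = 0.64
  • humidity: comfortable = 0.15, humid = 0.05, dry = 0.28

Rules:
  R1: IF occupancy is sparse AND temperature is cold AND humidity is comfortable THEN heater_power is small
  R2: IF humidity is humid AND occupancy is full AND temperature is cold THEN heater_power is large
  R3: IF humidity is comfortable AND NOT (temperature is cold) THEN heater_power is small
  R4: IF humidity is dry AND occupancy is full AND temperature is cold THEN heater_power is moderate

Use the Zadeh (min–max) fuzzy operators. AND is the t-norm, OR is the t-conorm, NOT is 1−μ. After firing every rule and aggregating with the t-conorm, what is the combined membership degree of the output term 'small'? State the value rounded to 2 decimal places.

0.15

R1: sparse=0.64, cold=0.12, comfortable=0.15; AND[min(a, b)] → w = 0.12
R2: humid=0.05, full=0.49, cold=0.12; AND[min(a, b)] → w = 0.05
R3: comfortable=0.15, ¬cold=1−0.12=0.88; AND[min(a, b)] → w = 0.15
R4: dry=0.28, full=0.49, cold=0.12; AND[min(a, b)] → w = 0.12
Rules with consequent 'small': {R1, R3} → strengths 0.12, 0.15
Aggregate via t-conorm [max(a, b)]: 0.15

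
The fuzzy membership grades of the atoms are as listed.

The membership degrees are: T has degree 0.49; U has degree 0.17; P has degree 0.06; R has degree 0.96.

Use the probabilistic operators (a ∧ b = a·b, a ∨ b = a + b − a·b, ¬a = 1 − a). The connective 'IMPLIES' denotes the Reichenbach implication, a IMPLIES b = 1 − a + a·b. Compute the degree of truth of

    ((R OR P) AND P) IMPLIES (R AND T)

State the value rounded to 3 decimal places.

0.969

R OR P = a + b − a·b on (0.9600, 0.0600) = 0.9624
(R OR P) AND P = a·b on (0.9624, 0.0600) = 0.0577
R AND T = a·b on (0.9600, 0.4900) = 0.4704
((R OR P) AND P) IMPLIES (R AND T)  [Reichenbach: 1 − a + a·b] with a=0.0577, b=0.4704 → 0.9694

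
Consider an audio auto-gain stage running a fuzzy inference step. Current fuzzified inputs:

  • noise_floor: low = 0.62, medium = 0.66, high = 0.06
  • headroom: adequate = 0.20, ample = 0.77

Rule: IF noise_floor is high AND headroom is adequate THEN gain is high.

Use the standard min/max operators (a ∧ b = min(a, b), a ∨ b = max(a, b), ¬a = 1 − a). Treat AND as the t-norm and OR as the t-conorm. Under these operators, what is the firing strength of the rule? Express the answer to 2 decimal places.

firing strength: high=0.06, adequate=0.20; AND[min(a, b)] → w = 0.06

0.06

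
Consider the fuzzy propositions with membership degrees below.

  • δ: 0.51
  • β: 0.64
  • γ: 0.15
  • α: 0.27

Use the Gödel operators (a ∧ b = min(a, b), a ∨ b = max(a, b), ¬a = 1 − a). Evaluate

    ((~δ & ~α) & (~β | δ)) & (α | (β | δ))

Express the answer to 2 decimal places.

0.49

~δ = 1 − 0.51 = 0.49
~α = 1 − 0.27 = 0.73
~δ & ~α = min(a, b) on (0.49, 0.73) = 0.49
~β = 1 − 0.64 = 0.36
~β | δ = max(a, b) on (0.36, 0.51) = 0.51
(~δ & ~α) & (~β | δ) = min(a, b) on (0.49, 0.51) = 0.49
β | δ = max(a, b) on (0.64, 0.51) = 0.64
α | (β | δ) = max(a, b) on (0.27, 0.64) = 0.64
((~δ & ~α) & (~β | δ)) & (α | (β | δ)) = min(a, b) on (0.49, 0.64) = 0.49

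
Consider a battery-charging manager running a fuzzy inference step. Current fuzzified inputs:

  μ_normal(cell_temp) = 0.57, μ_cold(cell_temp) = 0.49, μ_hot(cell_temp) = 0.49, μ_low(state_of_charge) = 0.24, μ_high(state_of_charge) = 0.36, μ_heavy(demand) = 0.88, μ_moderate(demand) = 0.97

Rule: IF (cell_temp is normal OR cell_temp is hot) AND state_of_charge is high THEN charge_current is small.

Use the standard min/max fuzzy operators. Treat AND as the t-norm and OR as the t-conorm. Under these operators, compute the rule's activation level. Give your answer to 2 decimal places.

firing strength: (normal=0.57 OR hot=0.49) = 0.57; AND[min(a, b)] with high=0.36 → w = 0.36

0.36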